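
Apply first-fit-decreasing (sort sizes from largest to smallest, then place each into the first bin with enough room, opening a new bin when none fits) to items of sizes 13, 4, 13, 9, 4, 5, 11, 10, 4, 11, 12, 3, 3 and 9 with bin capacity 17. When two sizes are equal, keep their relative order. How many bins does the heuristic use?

Sorted descending: 13, 13, 12, 11, 11, 10, 9, 9, 5, 4, 4, 4, 3, 3.
  13 → bin 1 (new)  [load 13/17]
  13 → bin 2 (new)  [load 13/17]
  12 → bin 3 (new)  [load 12/17]
  11 → bin 4 (new)  [load 11/17]
  11 → bin 5 (new)  [load 11/17]
  10 → bin 6 (new)  [load 10/17]
  9 → bin 7 (new)  [load 9/17]
  9 → bin 8 (new)  [load 9/17]
  5 → bin 3  [load 17/17]
  4 → bin 1  [load 17/17]
  4 → bin 2  [load 17/17]
  4 → bin 4  [load 15/17]
  3 → bin 5  [load 14/17]
  3 → bin 5  [load 17/17]
8 bins opened.

8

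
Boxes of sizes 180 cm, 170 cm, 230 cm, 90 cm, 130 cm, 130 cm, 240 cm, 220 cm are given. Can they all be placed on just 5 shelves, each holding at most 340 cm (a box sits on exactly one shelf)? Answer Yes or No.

A valid assignment using 5 shelves:
  shelf 1: 240 + 90 = 330
  shelf 2: 230 = 230
  shelf 3: 220 = 220
  shelf 4: 180 + 130 = 310
  shelf 5: 170 + 130 = 300
Every load is within 340 cm, so 5 shelves suffice.

Yes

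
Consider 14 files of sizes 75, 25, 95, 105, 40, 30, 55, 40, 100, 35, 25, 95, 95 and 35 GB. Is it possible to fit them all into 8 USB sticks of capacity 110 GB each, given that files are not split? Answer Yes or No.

Total = 850 GB; ⌈850/110⌉ = 8.
The bound of 8 does not rule out 8, but exhaustive search shows no assignment into 8 USB sticks of capacity 110 GB exists — the minimum is 9.

No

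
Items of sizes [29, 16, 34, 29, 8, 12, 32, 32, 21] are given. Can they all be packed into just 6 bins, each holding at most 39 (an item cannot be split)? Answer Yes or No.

No

Total = 213; ⌈213/39⌉ = 6.
The bound of 6 does not rule out 6, but exhaustive search shows no assignment into 6 bins of capacity 39 exists — the minimum is 7.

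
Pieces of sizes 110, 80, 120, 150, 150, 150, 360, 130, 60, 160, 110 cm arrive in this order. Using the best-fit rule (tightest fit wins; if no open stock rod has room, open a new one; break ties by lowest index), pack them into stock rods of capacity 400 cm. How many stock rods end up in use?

5

  110 → stock rod 1 (new)  [load 110/400]
  80 → stock rod 1  [load 190/400]
  120 → stock rod 1  [load 310/400]
  150 → stock rod 2 (new)  [load 150/400]
  150 → stock rod 2  [load 300/400]
  150 → stock rod 3 (new)  [load 150/400]
  360 → stock rod 4 (new)  [load 360/400]
  130 → stock rod 3  [load 280/400]
  60 → stock rod 1  [load 370/400]
  160 → stock rod 5 (new)  [load 160/400]
  110 → stock rod 3  [load 390/400]
5 stock rods opened.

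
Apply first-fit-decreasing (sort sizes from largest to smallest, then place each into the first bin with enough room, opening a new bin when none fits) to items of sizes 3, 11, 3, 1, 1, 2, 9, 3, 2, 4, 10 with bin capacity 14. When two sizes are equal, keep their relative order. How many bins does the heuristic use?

Sorted descending: 11, 10, 9, 4, 3, 3, 3, 2, 2, 1, 1.
  11 → bin 1 (new)  [load 11/14]
  10 → bin 2 (new)  [load 10/14]
  9 → bin 3 (new)  [load 9/14]
  4 → bin 2  [load 14/14]
  3 → bin 1  [load 14/14]
  3 → bin 3  [load 12/14]
  3 → bin 4 (new)  [load 3/14]
  2 → bin 3  [load 14/14]
  2 → bin 4  [load 5/14]
  1 → bin 4  [load 6/14]
  1 → bin 4  [load 7/14]
4 bins opened.

4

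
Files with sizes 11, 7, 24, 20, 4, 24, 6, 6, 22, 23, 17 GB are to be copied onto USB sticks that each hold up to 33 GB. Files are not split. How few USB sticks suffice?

6

Total = 24 + 24 + 23 + 22 + 20 + 17 + 11 + 7 + 6 + 6 + 4 = 164 GB.
Lower bound: ⌈164/33⌉ = 5 USB sticks.
Also, 6 files each exceed 33/2 GB, and no two of those can share a USB stick, so at least 6 USB sticks are needed.
A packing using 6 USB sticks:
  USB stick 1: 24 + 7 = 31
  USB stick 2: 24 + 6 = 30
  USB stick 3: 23 + 6 + 4 = 33
  USB stick 4: 22 + 11 = 33
  USB stick 5: 20 = 20
  USB stick 6: 17 = 17
This matches the lower bound, so 6 is optimal.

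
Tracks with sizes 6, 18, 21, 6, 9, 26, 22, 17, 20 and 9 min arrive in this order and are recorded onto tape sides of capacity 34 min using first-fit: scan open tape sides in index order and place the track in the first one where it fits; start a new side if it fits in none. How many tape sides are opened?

6

  6 → side 1 (new)  [load 6/34]
  18 → side 1  [load 24/34]
  21 → side 2 (new)  [load 21/34]
  6 → side 1  [load 30/34]
  9 → side 2  [load 30/34]
  26 → side 3 (new)  [load 26/34]
  22 → side 4 (new)  [load 22/34]
  17 → side 5 (new)  [load 17/34]
  20 → side 6 (new)  [load 20/34]
  9 → side 4  [load 31/34]
6 tape sides opened.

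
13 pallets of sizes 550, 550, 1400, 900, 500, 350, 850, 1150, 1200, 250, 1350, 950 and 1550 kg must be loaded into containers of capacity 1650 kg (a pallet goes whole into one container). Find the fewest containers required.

8

Total = 1550 + 1400 + 1350 + 1200 + 1150 + 950 + 900 + 850 + 550 + 550 + 500 + 350 + 250 = 11550 kg.
Lower bound: ⌈11550/1650⌉ = 7 containers.
Also, 8 pallets each exceed 825 kg, and no two of those can share a container, so at least 8 containers are needed.
A packing using 8 containers:
  container 1: 1550 = 1550
  container 2: 1400 + 250 = 1650
  container 3: 1350 = 1350
  container 4: 1200 + 350 = 1550
  container 5: 1150 + 500 = 1650
  container 6: 950 + 550 = 1500
  container 7: 900 + 550 = 1450
  container 8: 850 = 850
This matches the lower bound, so 8 is optimal.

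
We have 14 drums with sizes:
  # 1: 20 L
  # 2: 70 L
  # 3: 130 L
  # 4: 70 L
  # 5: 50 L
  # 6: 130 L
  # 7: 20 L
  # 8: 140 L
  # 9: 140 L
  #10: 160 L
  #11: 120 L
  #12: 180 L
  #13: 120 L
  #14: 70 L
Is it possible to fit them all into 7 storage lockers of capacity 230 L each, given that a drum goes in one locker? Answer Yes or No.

No

Total = 1420 L; ⌈1420/230⌉ = 7.
8 drums each exceed half the capacity and cannot share a locker, forcing at least 8 storage lockers.
At least 8 storage lockers are required, but only 7 are allowed.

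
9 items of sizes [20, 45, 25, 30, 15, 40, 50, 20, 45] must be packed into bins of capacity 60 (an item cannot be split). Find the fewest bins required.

6

Total = 50 + 45 + 45 + 40 + 30 + 25 + 20 + 20 + 15 = 290.
Lower bound: ⌈290/60⌉ = 5 bins.
A packing using 6 bins:
  bin 1: 50 = 50
  bin 2: 45 + 15 = 60
  bin 3: 45 = 45
  bin 4: 40 + 20 = 60
  bin 5: 30 + 25 = 55
  bin 6: 20 = 20
No arrangement into 5 bins stays within capacity, so 6 is optimal.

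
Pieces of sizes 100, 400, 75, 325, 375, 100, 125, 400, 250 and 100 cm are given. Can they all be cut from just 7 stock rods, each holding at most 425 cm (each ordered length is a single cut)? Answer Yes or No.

Yes

A valid assignment using 6 stock rods:
  stock rod 1: 400 = 400
  stock rod 2: 400 = 400
  stock rod 3: 375 = 375
  stock rod 4: 325 + 100 = 425
  stock rod 5: 250 + 125 = 375
  stock rod 6: 100 + 100 + 75 = 275
That uses only 6 ≤ 7, so 7 stock rods are enough.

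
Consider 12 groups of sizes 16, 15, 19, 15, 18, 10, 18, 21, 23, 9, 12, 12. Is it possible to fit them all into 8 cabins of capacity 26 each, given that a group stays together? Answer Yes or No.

Total = 188; ⌈188/26⌉ = 8.
The bound of 8 does not rule out 8, but exhaustive search shows no assignment into 8 cabins of capacity 26 exists — the minimum is 9.

No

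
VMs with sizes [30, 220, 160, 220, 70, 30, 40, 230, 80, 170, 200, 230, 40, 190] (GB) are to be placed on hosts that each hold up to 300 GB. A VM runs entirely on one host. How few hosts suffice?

Total = 230 + 230 + 220 + 220 + 200 + 190 + 170 + 160 + 80 + 70 + 40 + 40 + 30 + 30 = 1910 GB.
Lower bound: ⌈1910/300⌉ = 7 hosts.
Also, 8 VMs each exceed 150 GB, and no two of those can share a host, so at least 8 hosts are needed.
A packing using 8 hosts:
  host 1: 230 + 70 = 300
  host 2: 230 + 40 + 30 = 300
  host 3: 220 + 80 = 300
  host 4: 220 + 40 + 30 = 290
  host 5: 200 = 200
  host 6: 190 = 190
  host 7: 170 = 170
  host 8: 160 = 160
This matches the lower bound, so 8 is optimal.

8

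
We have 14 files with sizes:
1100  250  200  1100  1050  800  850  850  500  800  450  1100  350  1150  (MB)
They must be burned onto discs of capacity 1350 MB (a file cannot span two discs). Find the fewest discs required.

9

Total = 1150 + 1100 + 1100 + 1100 + 1050 + 850 + 850 + 800 + 800 + 500 + 450 + 350 + 250 + 200 = 10550 MB.
Lower bound: ⌈10550/1350⌉ = 8 discs.
Also, 9 files each exceed 675 MB, and no two of those can share a disc, so at least 9 discs are needed.
A packing using 9 discs:
  disc 1: 1150 + 200 = 1350
  disc 2: 1100 + 250 = 1350
  disc 3: 1100 = 1100
  disc 4: 1100 = 1100
  disc 5: 1050 = 1050
  disc 6: 850 + 500 = 1350
  disc 7: 850 + 450 = 1300
  disc 8: 800 + 350 = 1150
  disc 9: 800 = 800
This matches the lower bound, so 9 is optimal.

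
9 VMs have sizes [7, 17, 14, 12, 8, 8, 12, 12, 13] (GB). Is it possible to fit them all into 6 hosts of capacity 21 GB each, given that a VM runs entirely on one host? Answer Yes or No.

Yes

A valid assignment using 6 hosts:
  host 1: 17 = 17
  host 2: 14 + 7 = 21
  host 3: 13 + 8 = 21
  host 4: 12 + 8 = 20
  host 5: 12 = 12
  host 6: 12 = 12
Every load is within 21 GB, so 6 hosts suffice.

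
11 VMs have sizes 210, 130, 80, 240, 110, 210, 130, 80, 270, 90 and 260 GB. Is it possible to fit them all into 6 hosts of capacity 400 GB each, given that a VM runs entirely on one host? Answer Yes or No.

Yes

A valid assignment using 5 hosts:
  host 1: 270 + 130 = 400
  host 2: 260 + 130 = 390
  host 3: 240 + 110 = 350
  host 4: 210 + 90 + 80 = 380
  host 5: 210 + 80 = 290
That uses only 5 ≤ 6, so 6 hosts are enough.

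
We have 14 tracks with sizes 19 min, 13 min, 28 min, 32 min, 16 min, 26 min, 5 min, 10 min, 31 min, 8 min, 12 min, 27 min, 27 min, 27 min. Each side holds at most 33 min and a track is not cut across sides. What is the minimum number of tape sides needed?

Total = 32 + 31 + 28 + 27 + 27 + 27 + 26 + 19 + 16 + 13 + 12 + 10 + 8 + 5 = 281 min.
Lower bound: ⌈281/33⌉ = 9 tape sides.
A packing using 10 tape sides:
  side 1: 32 = 32
  side 2: 31 = 31
  side 3: 28 + 5 = 33
  side 4: 27 = 27
  side 5: 27 = 27
  side 6: 27 = 27
  side 7: 26 = 26
  side 8: 19 + 13 = 32
  side 9: 16 + 12 = 28
  side 10: 10 + 8 = 18
No arrangement into 9 tape sides stays within capacity, so 10 is optimal.

10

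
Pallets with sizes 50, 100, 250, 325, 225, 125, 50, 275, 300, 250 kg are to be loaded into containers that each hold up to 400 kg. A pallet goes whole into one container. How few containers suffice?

Total = 325 + 300 + 275 + 250 + 250 + 225 + 125 + 100 + 50 + 50 = 1950 kg.
Lower bound: ⌈1950/400⌉ = 5 containers.
Also, 6 pallets each exceed 200 kg, and no two of those can share a container, so at least 6 containers are needed.
A packing using 6 containers:
  container 1: 325 + 50 = 375
  container 2: 300 + 100 = 400
  container 3: 275 + 125 = 400
  container 4: 250 + 50 = 300
  container 5: 250 = 250
  container 6: 225 = 225
This matches the lower bound, so 6 is optimal.

6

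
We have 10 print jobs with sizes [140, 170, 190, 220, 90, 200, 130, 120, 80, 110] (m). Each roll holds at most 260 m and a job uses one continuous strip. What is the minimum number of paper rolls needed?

Total = 220 + 200 + 190 + 170 + 140 + 130 + 120 + 110 + 90 + 80 = 1450 m.
Lower bound: ⌈1450/260⌉ = 6 paper rolls.
A packing using 7 paper rolls:
  roll 1: 220 = 220
  roll 2: 200 = 200
  roll 3: 190 = 190
  roll 4: 170 + 90 = 260
  roll 5: 140 + 120 = 260
  roll 6: 130 + 110 = 240
  roll 7: 80 = 80
No arrangement into 6 paper rolls stays within capacity, so 7 is optimal.

7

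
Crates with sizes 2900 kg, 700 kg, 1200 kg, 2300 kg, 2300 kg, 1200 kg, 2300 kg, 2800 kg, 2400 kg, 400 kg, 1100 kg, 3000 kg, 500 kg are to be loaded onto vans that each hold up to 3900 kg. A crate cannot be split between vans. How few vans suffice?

7

Total = 3000 + 2900 + 2800 + 2400 + 2300 + 2300 + 2300 + 1200 + 1200 + 1100 + 700 + 500 + 400 = 23100 kg.
Lower bound: ⌈23100/3900⌉ = 6 vans.
Also, 7 crates each exceed 1950 kg, and no two of those can share a van, so at least 7 vans are needed.
A packing using 7 vans:
  van 1: 3000 + 700 = 3700
  van 2: 2900 + 500 + 400 = 3800
  van 3: 2800 + 1100 = 3900
  van 4: 2400 + 1200 = 3600
  van 5: 2300 + 1200 = 3500
  van 6: 2300 = 2300
  van 7: 2300 = 2300
This matches the lower bound, so 7 is optimal.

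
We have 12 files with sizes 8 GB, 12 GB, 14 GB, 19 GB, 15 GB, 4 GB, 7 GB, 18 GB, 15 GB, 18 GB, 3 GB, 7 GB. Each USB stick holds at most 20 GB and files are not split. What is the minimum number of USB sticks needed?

8

Total = 19 + 18 + 18 + 15 + 15 + 14 + 12 + 8 + 7 + 7 + 4 + 3 = 140 GB.
Lower bound: ⌈140/20⌉ = 7 USB sticks.
A packing using 8 USB sticks:
  USB stick 1: 19 = 19
  USB stick 2: 18 = 18
  USB stick 3: 18 = 18
  USB stick 4: 15 + 4 = 19
  USB stick 5: 15 + 3 = 18
  USB stick 6: 14 = 14
  USB stick 7: 12 + 8 = 20
  USB stick 8: 7 + 7 = 14
No arrangement into 7 USB sticks stays within capacity, so 8 is optimal.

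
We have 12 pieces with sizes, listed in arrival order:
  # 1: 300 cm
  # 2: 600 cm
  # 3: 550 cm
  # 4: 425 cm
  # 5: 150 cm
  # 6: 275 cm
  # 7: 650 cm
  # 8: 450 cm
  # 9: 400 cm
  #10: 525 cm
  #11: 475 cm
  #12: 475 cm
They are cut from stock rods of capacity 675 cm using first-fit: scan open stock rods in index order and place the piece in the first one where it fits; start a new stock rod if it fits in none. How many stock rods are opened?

10

  300 → stock rod 1 (new)  [load 300/675]
  600 → stock rod 2 (new)  [load 600/675]
  550 → stock rod 3 (new)  [load 550/675]
  425 → stock rod 4 (new)  [load 425/675]
  150 → stock rod 1  [load 450/675]
  275 → stock rod 5 (new)  [load 275/675]
  650 → stock rod 6 (new)  [load 650/675]
  450 → stock rod 7 (new)  [load 450/675]
  400 → stock rod 5  [load 675/675]
  525 → stock rod 8 (new)  [load 525/675]
  475 → stock rod 9 (new)  [load 475/675]
  475 → stock rod 10 (new)  [load 475/675]
10 stock rods opened.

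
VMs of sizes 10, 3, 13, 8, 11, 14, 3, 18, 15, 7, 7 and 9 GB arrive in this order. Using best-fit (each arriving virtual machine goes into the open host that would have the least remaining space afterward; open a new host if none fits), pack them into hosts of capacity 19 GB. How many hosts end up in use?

  10 → host 1 (new)  [load 10/19]
  3 → host 1  [load 13/19]
  13 → host 2 (new)  [load 13/19]
  8 → host 3 (new)  [load 8/19]
  11 → host 3  [load 19/19]
  14 → host 4 (new)  [load 14/19]
  3 → host 4  [load 17/19]
  18 → host 5 (new)  [load 18/19]
  15 → host 6 (new)  [load 15/19]
  7 → host 7 (new)  [load 7/19]
  7 → host 7  [load 14/19]
  9 → host 8 (new)  [load 9/19]
8 hosts opened.

8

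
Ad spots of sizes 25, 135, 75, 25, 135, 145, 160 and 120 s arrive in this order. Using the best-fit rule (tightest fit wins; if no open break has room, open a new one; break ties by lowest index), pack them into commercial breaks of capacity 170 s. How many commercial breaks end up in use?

6

  25 → break 1 (new)  [load 25/170]
  135 → break 1  [load 160/170]
  75 → break 2 (new)  [load 75/170]
  25 → break 2  [load 100/170]
  135 → break 3 (new)  [load 135/170]
  145 → break 4 (new)  [load 145/170]
  160 → break 5 (new)  [load 160/170]
  120 → break 6 (new)  [load 120/170]
6 commercial breaks opened.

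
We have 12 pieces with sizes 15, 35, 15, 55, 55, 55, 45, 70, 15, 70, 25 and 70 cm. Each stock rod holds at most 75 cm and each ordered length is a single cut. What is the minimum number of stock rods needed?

Total = 70 + 70 + 70 + 55 + 55 + 55 + 45 + 35 + 25 + 15 + 15 + 15 = 525 cm.
Lower bound: ⌈525/75⌉ = 7 stock rods.
A packing using 8 stock rods:
  stock rod 1: 70 = 70
  stock rod 2: 70 = 70
  stock rod 3: 70 = 70
  stock rod 4: 55 + 15 = 70
  stock rod 5: 55 + 15 = 70
  stock rod 6: 55 + 15 = 70
  stock rod 7: 45 + 25 = 70
  stock rod 8: 35 = 35
No arrangement into 7 stock rods stays within capacity, so 8 is optimal.

8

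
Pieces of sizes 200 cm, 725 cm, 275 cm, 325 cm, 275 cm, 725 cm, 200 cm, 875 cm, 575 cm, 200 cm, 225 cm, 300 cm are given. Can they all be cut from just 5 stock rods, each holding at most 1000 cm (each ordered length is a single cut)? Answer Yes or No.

No

Total = 4900 cm; ⌈4900/1000⌉ = 5.
The bound of 5 does not rule out 5, but exhaustive search shows no assignment into 5 stock rods of capacity 1000 cm exists — the minimum is 6.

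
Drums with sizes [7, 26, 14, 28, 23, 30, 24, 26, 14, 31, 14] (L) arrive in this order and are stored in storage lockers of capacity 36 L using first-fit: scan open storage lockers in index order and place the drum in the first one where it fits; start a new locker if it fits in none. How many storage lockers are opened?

9

  7 → locker 1 (new)  [load 7/36]
  26 → locker 1  [load 33/36]
  14 → locker 2 (new)  [load 14/36]
  28 → locker 3 (new)  [load 28/36]
  23 → locker 4 (new)  [load 23/36]
  30 → locker 5 (new)  [load 30/36]
  24 → locker 6 (new)  [load 24/36]
  26 → locker 7 (new)  [load 26/36]
  14 → locker 2  [load 28/36]
  31 → locker 8 (new)  [load 31/36]
  14 → locker 9 (new)  [load 14/36]
9 storage lockers opened.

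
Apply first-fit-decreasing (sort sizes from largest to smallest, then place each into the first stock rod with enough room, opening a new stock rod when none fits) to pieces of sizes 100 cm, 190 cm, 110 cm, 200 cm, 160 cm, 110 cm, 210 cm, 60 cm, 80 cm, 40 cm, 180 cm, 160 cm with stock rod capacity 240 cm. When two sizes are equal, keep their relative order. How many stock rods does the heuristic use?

Sorted descending: 210, 200, 190, 180, 160, 160, 110, 110, 100, 80, 60, 40.
  210 → stock rod 1 (new)  [load 210/240]
  200 → stock rod 2 (new)  [load 200/240]
  190 → stock rod 3 (new)  [load 190/240]
  180 → stock rod 4 (new)  [load 180/240]
  160 → stock rod 5 (new)  [load 160/240]
  160 → stock rod 6 (new)  [load 160/240]
  110 → stock rod 7 (new)  [load 110/240]
  110 → stock rod 7  [load 220/240]
  100 → stock rod 8 (new)  [load 100/240]
  80 → stock rod 5  [load 240/240]
  60 → stock rod 4  [load 240/240]
  40 → stock rod 2  [load 240/240]
8 stock rods opened.

8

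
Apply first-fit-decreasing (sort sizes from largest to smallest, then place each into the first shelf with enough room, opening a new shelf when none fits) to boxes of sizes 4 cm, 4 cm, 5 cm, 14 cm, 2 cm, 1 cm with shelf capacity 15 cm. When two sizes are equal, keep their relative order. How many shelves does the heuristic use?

Sorted descending: 14, 5, 4, 4, 2, 1.
  14 → shelf 1 (new)  [load 14/15]
  5 → shelf 2 (new)  [load 5/15]
  4 → shelf 2  [load 9/15]
  4 → shelf 2  [load 13/15]
  2 → shelf 2  [load 15/15]
  1 → shelf 1  [load 15/15]
2 shelves opened.

2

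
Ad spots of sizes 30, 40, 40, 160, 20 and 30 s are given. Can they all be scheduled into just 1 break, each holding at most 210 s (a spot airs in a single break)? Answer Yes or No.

No

Total = 320 s; ⌈320/210⌉ = 2.
At least 2 commercial breaks are required, but only 1 is allowed.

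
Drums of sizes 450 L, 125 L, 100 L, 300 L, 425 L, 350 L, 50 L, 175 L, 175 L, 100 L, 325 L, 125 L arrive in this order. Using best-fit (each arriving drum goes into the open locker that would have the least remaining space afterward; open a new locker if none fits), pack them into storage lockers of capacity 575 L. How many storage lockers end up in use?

5

  450 → locker 1 (new)  [load 450/575]
  125 → locker 1  [load 575/575]
  100 → locker 2 (new)  [load 100/575]
  300 → locker 2  [load 400/575]
  425 → locker 3 (new)  [load 425/575]
  350 → locker 4 (new)  [load 350/575]
  50 → locker 3  [load 475/575]
  175 → locker 2  [load 575/575]
  175 → locker 4  [load 525/575]
  100 → locker 3  [load 575/575]
  325 → locker 5 (new)  [load 325/575]
  125 → locker 5  [load 450/575]
5 storage lockers opened.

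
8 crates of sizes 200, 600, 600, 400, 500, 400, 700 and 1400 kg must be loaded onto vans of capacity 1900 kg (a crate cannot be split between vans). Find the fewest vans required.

3

Total = 1400 + 700 + 600 + 600 + 500 + 400 + 400 + 200 = 4800 kg.
Lower bound: ⌈4800/1900⌉ = 3 vans.
A packing using 3 vans:
  van 1: 1400 + 500 = 1900
  van 2: 700 + 600 + 600 = 1900
  van 3: 400 + 400 + 200 = 1000
This matches the lower bound, so 3 is optimal.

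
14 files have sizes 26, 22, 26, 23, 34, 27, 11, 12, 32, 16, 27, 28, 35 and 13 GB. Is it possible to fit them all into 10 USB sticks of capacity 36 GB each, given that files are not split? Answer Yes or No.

Total = 332 GB; ⌈332/36⌉ = 10.
The bound of 10 does not rule out 10, but exhaustive search shows no assignment into 10 USB sticks of capacity 36 GB exists — the minimum is 11.

No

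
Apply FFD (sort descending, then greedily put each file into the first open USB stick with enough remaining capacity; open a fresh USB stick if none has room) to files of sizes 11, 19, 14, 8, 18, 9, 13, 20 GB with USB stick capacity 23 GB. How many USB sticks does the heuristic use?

6

Sorted descending: 20, 19, 18, 14, 13, 11, 9, 8.
  20 → USB stick 1 (new)  [load 20/23]
  19 → USB stick 2 (new)  [load 19/23]
  18 → USB stick 3 (new)  [load 18/23]
  14 → USB stick 4 (new)  [load 14/23]
  13 → USB stick 5 (new)  [load 13/23]
  11 → USB stick 6 (new)  [load 11/23]
  9 → USB stick 4  [load 23/23]
  8 → USB stick 5  [load 21/23]
6 USB sticks opened.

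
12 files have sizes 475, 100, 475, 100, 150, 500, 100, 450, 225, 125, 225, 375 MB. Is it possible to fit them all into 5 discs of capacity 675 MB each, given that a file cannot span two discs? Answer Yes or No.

Total = 3300 MB; ⌈3300/675⌉ = 5.
The bound of 5 does not rule out 5, but exhaustive search shows no assignment into 5 discs of capacity 675 MB exists — the minimum is 6.

No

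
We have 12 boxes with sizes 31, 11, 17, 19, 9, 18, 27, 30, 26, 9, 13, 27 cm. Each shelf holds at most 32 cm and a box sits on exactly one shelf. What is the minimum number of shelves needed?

Total = 31 + 30 + 27 + 27 + 26 + 19 + 18 + 17 + 13 + 11 + 9 + 9 = 237 cm.
Lower bound: ⌈237/32⌉ = 8 shelves.
A packing using 9 shelves:
  shelf 1: 31 = 31
  shelf 2: 30 = 30
  shelf 3: 27 = 27
  shelf 4: 27 = 27
  shelf 5: 26 = 26
  shelf 6: 19 + 13 = 32
  shelf 7: 18 + 11 = 29
  shelf 8: 17 + 9 = 26
  shelf 9: 9 = 9
No arrangement into 8 shelves stays within capacity, so 9 is optimal.

9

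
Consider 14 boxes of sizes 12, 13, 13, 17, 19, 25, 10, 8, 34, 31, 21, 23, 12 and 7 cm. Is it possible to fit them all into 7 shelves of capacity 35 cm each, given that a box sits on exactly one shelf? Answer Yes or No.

Total = 245 cm; ⌈245/35⌉ = 7.
The bound of 7 does not rule out 7, but exhaustive search shows no assignment into 7 shelves of capacity 35 cm exists — the minimum is 8.

No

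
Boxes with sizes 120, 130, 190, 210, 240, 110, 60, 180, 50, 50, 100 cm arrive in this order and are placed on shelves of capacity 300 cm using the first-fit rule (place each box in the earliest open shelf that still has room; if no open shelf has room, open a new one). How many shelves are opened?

  120 → shelf 1 (new)  [load 120/300]
  130 → shelf 1  [load 250/300]
  190 → shelf 2 (new)  [load 190/300]
  210 → shelf 3 (new)  [load 210/300]
  240 → shelf 4 (new)  [load 240/300]
  110 → shelf 2  [load 300/300]
  60 → shelf 3  [load 270/300]
  180 → shelf 5 (new)  [load 180/300]
  50 → shelf 1  [load 300/300]
  50 → shelf 4  [load 290/300]
  100 → shelf 5  [load 280/300]
5 shelves opened.

5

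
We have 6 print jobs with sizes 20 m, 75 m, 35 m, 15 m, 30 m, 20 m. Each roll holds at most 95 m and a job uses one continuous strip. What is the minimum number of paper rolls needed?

Total = 75 + 35 + 30 + 20 + 20 + 15 = 195 m.
Lower bound: ⌈195/95⌉ = 3 paper rolls.
A packing using 3 paper rolls:
  roll 1: 75 + 20 = 95
  roll 2: 35 + 30 + 20 = 85
  roll 3: 15 = 15
This matches the lower bound, so 3 is optimal.

3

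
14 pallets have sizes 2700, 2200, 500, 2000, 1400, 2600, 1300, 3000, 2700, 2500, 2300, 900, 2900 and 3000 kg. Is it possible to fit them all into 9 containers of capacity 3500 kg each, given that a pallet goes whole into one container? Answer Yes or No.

Total = 30000 kg; ⌈30000/3500⌉ = 9.
10 pallets each exceed half the capacity and cannot share a container, forcing at least 10 containers.
At least 10 containers are required, but only 9 are allowed.

No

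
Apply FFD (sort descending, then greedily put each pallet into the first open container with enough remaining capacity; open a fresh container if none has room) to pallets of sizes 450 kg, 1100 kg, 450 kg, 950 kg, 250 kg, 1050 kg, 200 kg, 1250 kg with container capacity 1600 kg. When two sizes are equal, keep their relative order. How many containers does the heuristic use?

Sorted descending: 1250, 1100, 1050, 950, 450, 450, 250, 200.
  1250 → container 1 (new)  [load 1250/1600]
  1100 → container 2 (new)  [load 1100/1600]
  1050 → container 3 (new)  [load 1050/1600]
  950 → container 4 (new)  [load 950/1600]
  450 → container 2  [load 1550/1600]
  450 → container 3  [load 1500/1600]
  250 → container 1  [load 1500/1600]
  200 → container 4  [load 1150/1600]
4 containers opened.

4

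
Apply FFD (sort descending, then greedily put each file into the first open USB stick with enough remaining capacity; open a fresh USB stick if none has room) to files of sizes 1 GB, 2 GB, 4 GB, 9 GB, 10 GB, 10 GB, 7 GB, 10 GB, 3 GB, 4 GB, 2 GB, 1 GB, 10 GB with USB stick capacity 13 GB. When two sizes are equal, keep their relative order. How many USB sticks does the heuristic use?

6

Sorted descending: 10, 10, 10, 10, 9, 7, 4, 4, 3, 2, 2, 1, 1.
  10 → USB stick 1 (new)  [load 10/13]
  10 → USB stick 2 (new)  [load 10/13]
  10 → USB stick 3 (new)  [load 10/13]
  10 → USB stick 4 (new)  [load 10/13]
  9 → USB stick 5 (new)  [load 9/13]
  7 → USB stick 6 (new)  [load 7/13]
  4 → USB stick 5  [load 13/13]
  4 → USB stick 6  [load 11/13]
  3 → USB stick 1  [load 13/13]
  2 → USB stick 2  [load 12/13]
  2 → USB stick 3  [load 12/13]
  1 → USB stick 2  [load 13/13]
  1 → USB stick 3  [load 13/13]
6 USB sticks opened.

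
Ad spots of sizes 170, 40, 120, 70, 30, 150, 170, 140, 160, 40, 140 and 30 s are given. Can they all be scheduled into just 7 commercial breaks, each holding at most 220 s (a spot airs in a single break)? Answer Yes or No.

Yes

A valid assignment using 7 commercial breaks:
  break 1: 170 + 40 = 210
  break 2: 170 + 40 = 210
  break 3: 160 + 30 + 30 = 220
  break 4: 150 + 70 = 220
  break 5: 140 = 140
  break 6: 140 = 140
  break 7: 120 = 120
Every load is within 220 s, so 7 commercial breaks suffice.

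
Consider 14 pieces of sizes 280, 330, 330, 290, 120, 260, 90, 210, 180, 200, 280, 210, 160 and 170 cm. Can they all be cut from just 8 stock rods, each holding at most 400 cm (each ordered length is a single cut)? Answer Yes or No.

No

Total = 3110 cm; ⌈3110/400⌉ = 8.
The bound of 8 does not rule out 8, but exhaustive search shows no assignment into 8 stock rods of capacity 400 cm exists — the minimum is 9.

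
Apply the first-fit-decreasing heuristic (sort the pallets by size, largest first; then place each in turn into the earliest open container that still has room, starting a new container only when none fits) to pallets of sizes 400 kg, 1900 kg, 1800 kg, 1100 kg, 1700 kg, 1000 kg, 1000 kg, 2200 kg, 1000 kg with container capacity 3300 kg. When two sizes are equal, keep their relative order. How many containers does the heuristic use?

Sorted descending: 2200, 1900, 1800, 1700, 1100, 1000, 1000, 1000, 400.
  2200 → container 1 (new)  [load 2200/3300]
  1900 → container 2 (new)  [load 1900/3300]
  1800 → container 3 (new)  [load 1800/3300]
  1700 → container 4 (new)  [load 1700/3300]
  1100 → container 1  [load 3300/3300]
  1000 → container 2  [load 2900/3300]
  1000 → container 3  [load 2800/3300]
  1000 → container 4  [load 2700/3300]
  400 → container 2  [load 3300/3300]
4 containers opened.

4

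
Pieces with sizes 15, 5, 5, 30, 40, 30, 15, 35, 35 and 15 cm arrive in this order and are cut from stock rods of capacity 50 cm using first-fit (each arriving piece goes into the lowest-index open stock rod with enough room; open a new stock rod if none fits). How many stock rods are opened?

  15 → stock rod 1 (new)  [load 15/50]
  5 → stock rod 1  [load 20/50]
  5 → stock rod 1  [load 25/50]
  30 → stock rod 2 (new)  [load 30/50]
  40 → stock rod 3 (new)  [load 40/50]
  30 → stock rod 4 (new)  [load 30/50]
  15 → stock rod 1  [load 40/50]
  35 → stock rod 5 (new)  [load 35/50]
  35 → stock rod 6 (new)  [load 35/50]
  15 → stock rod 2  [load 45/50]
6 stock rods opened.

6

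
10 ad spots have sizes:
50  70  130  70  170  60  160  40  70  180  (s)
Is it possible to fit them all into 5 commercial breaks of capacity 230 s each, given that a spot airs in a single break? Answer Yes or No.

Yes

A valid assignment using 5 commercial breaks:
  break 1: 180 + 50 = 230
  break 2: 170 + 60 = 230
  break 3: 160 + 70 = 230
  break 4: 130 + 70 = 200
  break 5: 70 + 40 = 110
Every load is within 230 s, so 5 commercial breaks suffice.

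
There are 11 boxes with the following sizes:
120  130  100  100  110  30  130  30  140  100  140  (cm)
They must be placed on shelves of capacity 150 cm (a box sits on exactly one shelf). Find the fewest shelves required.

Total = 140 + 140 + 130 + 130 + 120 + 110 + 100 + 100 + 100 + 30 + 30 = 1130 cm.
Lower bound: ⌈1130/150⌉ = 8 shelves.
Also, 9 boxes each exceed 75 cm, and no two of those can share a shelf, so at least 9 shelves are needed.
A packing using 9 shelves:
  shelf 1: 140 = 140
  shelf 2: 140 = 140
  shelf 3: 130 = 130
  shelf 4: 130 = 130
  shelf 5: 120 + 30 = 150
  shelf 6: 110 + 30 = 140
  shelf 7: 100 = 100
  shelf 8: 100 = 100
  shelf 9: 100 = 100
This matches the lower bound, so 9 is optimal.

9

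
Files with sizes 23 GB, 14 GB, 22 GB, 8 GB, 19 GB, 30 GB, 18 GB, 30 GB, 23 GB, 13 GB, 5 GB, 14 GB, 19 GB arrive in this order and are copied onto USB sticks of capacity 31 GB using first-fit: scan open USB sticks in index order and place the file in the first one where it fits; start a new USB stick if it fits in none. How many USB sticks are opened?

  23 → USB stick 1 (new)  [load 23/31]
  14 → USB stick 2 (new)  [load 14/31]
  22 → USB stick 3 (new)  [load 22/31]
  8 → USB stick 1  [load 31/31]
  19 → USB stick 4 (new)  [load 19/31]
  30 → USB stick 5 (new)  [load 30/31]
  18 → USB stick 6 (new)  [load 18/31]
  30 → USB stick 7 (new)  [load 30/31]
  23 → USB stick 8 (new)  [load 23/31]
  13 → USB stick 2  [load 27/31]
  5 → USB stick 3  [load 27/31]
  14 → USB stick 9 (new)  [load 14/31]
  19 → USB stick 10 (new)  [load 19/31]
10 USB sticks opened.

10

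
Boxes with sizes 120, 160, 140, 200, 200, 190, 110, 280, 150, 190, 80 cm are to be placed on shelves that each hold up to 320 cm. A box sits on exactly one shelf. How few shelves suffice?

Total = 280 + 200 + 200 + 190 + 190 + 160 + 150 + 140 + 120 + 110 + 80 = 1820 cm.
Lower bound: ⌈1820/320⌉ = 6 shelves.
A packing using 7 shelves:
  shelf 1: 280 = 280
  shelf 2: 200 + 120 = 320
  shelf 3: 200 + 110 = 310
  shelf 4: 190 + 80 = 270
  shelf 5: 190 = 190
  shelf 6: 160 + 150 = 310
  shelf 7: 140 = 140
No arrangement into 6 shelves stays within capacity, so 7 is optimal.

7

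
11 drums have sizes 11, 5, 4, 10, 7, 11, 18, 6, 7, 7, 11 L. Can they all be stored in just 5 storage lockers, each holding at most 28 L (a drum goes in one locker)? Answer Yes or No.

A valid assignment using 4 storage lockers:
  locker 1: 18 + 10 = 28
  locker 2: 11 + 11 + 6 = 28
  locker 3: 11 + 7 + 7 = 25
  locker 4: 7 + 5 + 4 = 16
That uses only 4 ≤ 5, so 5 storage lockers are enough.

Yes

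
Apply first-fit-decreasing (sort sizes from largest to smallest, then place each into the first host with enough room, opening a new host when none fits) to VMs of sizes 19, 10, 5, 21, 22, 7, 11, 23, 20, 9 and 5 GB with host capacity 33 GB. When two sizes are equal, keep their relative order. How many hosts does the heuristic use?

5

Sorted descending: 23, 22, 21, 20, 19, 11, 10, 9, 7, 5, 5.
  23 → host 1 (new)  [load 23/33]
  22 → host 2 (new)  [load 22/33]
  21 → host 3 (new)  [load 21/33]
  20 → host 4 (new)  [load 20/33]
  19 → host 5 (new)  [load 19/33]
  11 → host 2  [load 33/33]
  10 → host 1  [load 33/33]
  9 → host 3  [load 30/33]
  7 → host 4  [load 27/33]
  5 → host 4  [load 32/33]
  5 → host 5  [load 24/33]
5 hosts opened.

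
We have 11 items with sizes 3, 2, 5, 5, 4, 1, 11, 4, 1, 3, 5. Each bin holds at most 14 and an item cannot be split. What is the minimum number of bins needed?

Total = 11 + 5 + 5 + 5 + 4 + 4 + 3 + 3 + 2 + 1 + 1 = 44.
Lower bound: ⌈44/14⌉ = 4 bins.
A packing using 4 bins:
  bin 1: 11 + 3 = 14
  bin 2: 5 + 5 + 4 = 14
  bin 3: 5 + 4 + 3 + 2 = 14
  bin 4: 1 + 1 = 2
This matches the lower bound, so 4 is optimal.

4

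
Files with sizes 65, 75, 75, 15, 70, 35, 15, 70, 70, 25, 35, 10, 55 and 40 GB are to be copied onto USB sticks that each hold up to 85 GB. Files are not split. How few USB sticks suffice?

Total = 75 + 75 + 70 + 70 + 70 + 65 + 55 + 40 + 35 + 35 + 25 + 15 + 15 + 10 = 655 GB.
Lower bound: ⌈655/85⌉ = 8 USB sticks.
A packing using 9 USB sticks:
  USB stick 1: 75 + 10 = 85
  USB stick 2: 75 = 75
  USB stick 3: 70 + 15 = 85
  USB stick 4: 70 + 15 = 85
  USB stick 5: 70 = 70
  USB stick 6: 65 = 65
  USB stick 7: 55 + 25 = 80
  USB stick 8: 40 + 35 = 75
  USB stick 9: 35 = 35
No arrangement into 8 USB sticks stays within capacity, so 9 is optimal.

9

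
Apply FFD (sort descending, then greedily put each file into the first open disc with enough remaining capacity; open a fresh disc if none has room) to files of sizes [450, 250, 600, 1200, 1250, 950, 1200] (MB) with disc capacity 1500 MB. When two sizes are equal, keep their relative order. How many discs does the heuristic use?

Sorted descending: 1250, 1200, 1200, 950, 600, 450, 250.
  1250 → disc 1 (new)  [load 1250/1500]
  1200 → disc 2 (new)  [load 1200/1500]
  1200 → disc 3 (new)  [load 1200/1500]
  950 → disc 4 (new)  [load 950/1500]
  600 → disc 5 (new)  [load 600/1500]
  450 → disc 4  [load 1400/1500]
  250 → disc 1  [load 1500/1500]
5 discs opened.

5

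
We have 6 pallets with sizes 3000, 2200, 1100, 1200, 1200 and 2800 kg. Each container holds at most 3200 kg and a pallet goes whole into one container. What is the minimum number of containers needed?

5

Total = 3000 + 2800 + 2200 + 1200 + 1200 + 1100 = 11500 kg.
Lower bound: ⌈11500/3200⌉ = 4 containers.
A packing using 5 containers:
  container 1: 3000 = 3000
  container 2: 2800 = 2800
  container 3: 2200 = 2200
  container 4: 1200 + 1200 = 2400
  container 5: 1100 = 1100
No arrangement into 4 containers stays within capacity, so 5 is optimal.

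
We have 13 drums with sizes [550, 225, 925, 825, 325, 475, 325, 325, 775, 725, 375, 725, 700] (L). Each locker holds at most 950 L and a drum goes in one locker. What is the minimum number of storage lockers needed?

9

Total = 925 + 825 + 775 + 725 + 725 + 700 + 550 + 475 + 375 + 325 + 325 + 325 + 225 = 7275 L.
Lower bound: ⌈7275/950⌉ = 8 storage lockers.
A packing using 9 storage lockers:
  locker 1: 925 = 925
  locker 2: 825 = 825
  locker 3: 775 = 775
  locker 4: 725 + 225 = 950
  locker 5: 725 = 725
  locker 6: 700 = 700
  locker 7: 550 + 375 = 925
  locker 8: 475 + 325 = 800
  locker 9: 325 + 325 = 650
No arrangement into 8 storage lockers stays within capacity, so 9 is optimal.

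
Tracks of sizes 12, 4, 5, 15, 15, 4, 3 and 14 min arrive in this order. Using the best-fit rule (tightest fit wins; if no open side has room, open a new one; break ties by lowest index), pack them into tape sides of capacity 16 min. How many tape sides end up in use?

  12 → side 1 (new)  [load 12/16]
  4 → side 1  [load 16/16]
  5 → side 2 (new)  [load 5/16]
  15 → side 3 (new)  [load 15/16]
  15 → side 4 (new)  [load 15/16]
  4 → side 2  [load 9/16]
  3 → side 2  [load 12/16]
  14 → side 5 (new)  [load 14/16]
5 tape sides opened.

5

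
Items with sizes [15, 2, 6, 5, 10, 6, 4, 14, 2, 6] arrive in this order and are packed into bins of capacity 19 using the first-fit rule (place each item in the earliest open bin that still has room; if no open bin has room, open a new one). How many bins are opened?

5

  15 → bin 1 (new)  [load 15/19]
  2 → bin 1  [load 17/19]
  6 → bin 2 (new)  [load 6/19]
  5 → bin 2  [load 11/19]
  10 → bin 3 (new)  [load 10/19]
  6 → bin 2  [load 17/19]
  4 → bin 3  [load 14/19]
  14 → bin 4 (new)  [load 14/19]
  2 → bin 1  [load 19/19]
  6 → bin 5 (new)  [load 6/19]
5 bins opened.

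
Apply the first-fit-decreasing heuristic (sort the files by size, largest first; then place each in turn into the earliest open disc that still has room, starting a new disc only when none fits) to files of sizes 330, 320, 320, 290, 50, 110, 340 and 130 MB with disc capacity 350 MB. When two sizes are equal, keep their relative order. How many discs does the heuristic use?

Sorted descending: 340, 330, 320, 320, 290, 130, 110, 50.
  340 → disc 1 (new)  [load 340/350]
  330 → disc 2 (new)  [load 330/350]
  320 → disc 3 (new)  [load 320/350]
  320 → disc 4 (new)  [load 320/350]
  290 → disc 5 (new)  [load 290/350]
  130 → disc 6 (new)  [load 130/350]
  110 → disc 6  [load 240/350]
  50 → disc 5  [load 340/350]
6 discs opened.

6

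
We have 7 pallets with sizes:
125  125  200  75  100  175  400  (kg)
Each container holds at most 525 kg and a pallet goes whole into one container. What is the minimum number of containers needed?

3

Total = 400 + 200 + 175 + 125 + 125 + 100 + 75 = 1200 kg.
Lower bound: ⌈1200/525⌉ = 3 containers.
A packing using 3 containers:
  container 1: 400 + 125 = 525
  container 2: 200 + 175 + 125 = 500
  container 3: 100 + 75 = 175
This matches the lower bound, so 3 is optimal.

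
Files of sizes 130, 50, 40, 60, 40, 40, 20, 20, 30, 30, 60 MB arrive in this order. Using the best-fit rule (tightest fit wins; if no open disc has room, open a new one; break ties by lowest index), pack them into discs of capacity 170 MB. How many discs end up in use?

  130 → disc 1 (new)  [load 130/170]
  50 → disc 2 (new)  [load 50/170]
  40 → disc 1  [load 170/170]
  60 → disc 2  [load 110/170]
  40 → disc 2  [load 150/170]
  40 → disc 3 (new)  [load 40/170]
  20 → disc 2  [load 170/170]
  20 → disc 3  [load 60/170]
  30 → disc 3  [load 90/170]
  30 → disc 3  [load 120/170]
  60 → disc 4 (new)  [load 60/170]
4 discs opened.

4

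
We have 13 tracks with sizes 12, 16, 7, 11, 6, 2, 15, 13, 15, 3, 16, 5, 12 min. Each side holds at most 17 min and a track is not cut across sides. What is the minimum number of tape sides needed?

9

Total = 16 + 16 + 15 + 15 + 13 + 12 + 12 + 11 + 7 + 6 + 5 + 3 + 2 = 133 min.
Lower bound: ⌈133/17⌉ = 8 tape sides.
A packing using 9 tape sides:
  side 1: 16 = 16
  side 2: 16 = 16
  side 3: 15 + 2 = 17
  side 4: 15 = 15
  side 5: 13 + 3 = 16
  side 6: 12 + 5 = 17
  side 7: 12 = 12
  side 8: 11 + 6 = 17
  side 9: 7 = 7
No arrangement into 8 tape sides stays within capacity, so 9 is optimal.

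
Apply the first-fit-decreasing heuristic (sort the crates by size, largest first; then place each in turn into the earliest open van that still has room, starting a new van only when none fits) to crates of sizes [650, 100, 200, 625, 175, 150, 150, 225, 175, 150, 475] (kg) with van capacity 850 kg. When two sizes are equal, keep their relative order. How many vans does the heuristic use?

Sorted descending: 650, 625, 475, 225, 200, 175, 175, 150, 150, 150, 100.
  650 → van 1 (new)  [load 650/850]
  625 → van 2 (new)  [load 625/850]
  475 → van 3 (new)  [load 475/850]
  225 → van 2  [load 850/850]
  200 → van 1  [load 850/850]
  175 → van 3  [load 650/850]
  175 → van 3  [load 825/850]
  150 → van 4 (new)  [load 150/850]
  150 → van 4  [load 300/850]
  150 → van 4  [load 450/850]
  100 → van 4  [load 550/850]
4 vans opened.

4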